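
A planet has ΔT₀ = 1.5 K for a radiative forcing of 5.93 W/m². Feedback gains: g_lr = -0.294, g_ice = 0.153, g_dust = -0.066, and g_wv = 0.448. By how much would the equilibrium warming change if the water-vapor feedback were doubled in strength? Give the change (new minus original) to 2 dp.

2.85 K

Original: g = 0.241, ΔT = 1.5/(1−0.241) = 1.9763 K.
With doubled water-vapor: g' = 0.689, ΔT' = 1.5/(1−0.689) = 4.8232 K.
Change = 4.8232 − 1.9763 = 2.85 K.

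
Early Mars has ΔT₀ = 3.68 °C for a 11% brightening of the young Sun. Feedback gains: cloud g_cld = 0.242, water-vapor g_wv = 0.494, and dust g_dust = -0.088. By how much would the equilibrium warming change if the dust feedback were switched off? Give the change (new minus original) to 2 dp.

Original: g = 0.648, ΔT = 3.68/(1−0.648) = 10.4545 °C.
Without dust: g' = 0.736, ΔT' = 3.68/(1−0.736) = 13.9394 °C.
Change = 13.9394 − 10.4545 = 3.48 °C.

3.48 °C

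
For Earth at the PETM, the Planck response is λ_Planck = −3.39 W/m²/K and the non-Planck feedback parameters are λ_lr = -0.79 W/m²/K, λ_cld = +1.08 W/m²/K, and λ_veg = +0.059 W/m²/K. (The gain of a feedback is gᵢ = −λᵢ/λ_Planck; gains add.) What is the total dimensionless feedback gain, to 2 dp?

Convert to gains: g_lr = -0.79/3.39 = -0.233; g_cld = 1.08/3.39 = 0.3186; g_veg = 0.059/3.39 = 0.0174.
Total gain g = 0.103.

0.10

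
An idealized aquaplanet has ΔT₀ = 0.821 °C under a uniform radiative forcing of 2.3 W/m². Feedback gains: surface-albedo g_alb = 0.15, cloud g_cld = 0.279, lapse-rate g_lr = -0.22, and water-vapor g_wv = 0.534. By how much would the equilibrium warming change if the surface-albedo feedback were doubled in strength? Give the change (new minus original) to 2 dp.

Original: g = 0.743, ΔT = 0.821/(1−0.743) = 3.1946 °C.
With doubled surface-albedo: g' = 0.893, ΔT' = 0.821/(1−0.893) = 7.6729 °C.
Change = 7.6729 − 3.1946 = 4.48 °C.

4.48 °C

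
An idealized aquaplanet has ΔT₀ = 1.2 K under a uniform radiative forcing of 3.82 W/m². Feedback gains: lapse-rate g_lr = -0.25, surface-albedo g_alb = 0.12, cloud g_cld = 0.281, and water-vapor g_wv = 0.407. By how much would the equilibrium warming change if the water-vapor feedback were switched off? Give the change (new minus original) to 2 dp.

Original: g = 0.558, ΔT = 1.2/(1−0.558) = 2.7149 K.
Without water-vapor: g' = 0.151, ΔT' = 1.2/(1−0.151) = 1.4134 K.
Change = 1.4134 − 2.7149 = -1.30 K.

-1.30 K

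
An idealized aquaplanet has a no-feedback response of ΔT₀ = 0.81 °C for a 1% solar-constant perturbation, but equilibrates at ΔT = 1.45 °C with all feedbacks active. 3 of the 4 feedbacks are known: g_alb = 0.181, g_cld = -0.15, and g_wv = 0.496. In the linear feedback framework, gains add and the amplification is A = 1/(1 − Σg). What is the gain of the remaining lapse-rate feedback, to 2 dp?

Amplification A = ΔT/ΔT₀ = 1.45/0.81 = 1.79.
Total gain g = 1 − 1/A = 1 − 1/1.79 = 0.4413.
Known gains sum to 0.181 − 0.15 + 0.496 = 0.527.
g_lr = 0.4413 − 0.527 = -0.09.

-0.09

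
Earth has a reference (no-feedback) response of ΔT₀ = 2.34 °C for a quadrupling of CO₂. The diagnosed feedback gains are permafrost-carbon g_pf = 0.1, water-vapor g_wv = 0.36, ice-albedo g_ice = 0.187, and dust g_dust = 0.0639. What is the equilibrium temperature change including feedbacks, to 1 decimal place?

Total gain g = 0.1 + 0.36 + 0.187 + 0.0639 = 0.7109.
Amplification A = 1/(1 − 0.7109) = 3.459.
ΔT = 2.34 × 3.459 = 8.1 °C.

8.1 °C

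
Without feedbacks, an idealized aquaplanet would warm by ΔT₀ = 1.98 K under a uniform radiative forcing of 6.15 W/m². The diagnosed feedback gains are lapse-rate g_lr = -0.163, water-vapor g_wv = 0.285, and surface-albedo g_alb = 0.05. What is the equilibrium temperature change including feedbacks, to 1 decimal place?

Total gain g = -0.163 + 0.285 + 0.05 = 0.172.
Amplification A = 1/(1 − 0.172) = 1.208.
ΔT = 1.98 × 1.208 = 2.4 K.

2.4 K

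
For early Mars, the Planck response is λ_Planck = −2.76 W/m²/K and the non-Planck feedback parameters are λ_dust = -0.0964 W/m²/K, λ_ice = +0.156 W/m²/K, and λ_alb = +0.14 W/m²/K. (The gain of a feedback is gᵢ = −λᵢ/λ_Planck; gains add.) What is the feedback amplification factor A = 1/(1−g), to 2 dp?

Convert to gains: g_dust = -0.0964/2.76 = -0.03493; g_ice = 0.156/2.76 = 0.05652; g_alb = 0.14/2.76 = 0.05072.
Total gain g = 0.07231.
A = 1/(1 − 0.07231) = 1.08.

1.08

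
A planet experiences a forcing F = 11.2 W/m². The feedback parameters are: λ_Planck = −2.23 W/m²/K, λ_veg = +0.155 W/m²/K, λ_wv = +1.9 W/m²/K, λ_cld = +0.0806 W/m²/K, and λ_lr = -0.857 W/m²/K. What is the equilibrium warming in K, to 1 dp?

11.8 K

Net feedback parameter λ = (−2.23) + (+0.155) + (+1.9) + (+0.0806) + (-0.857) = -0.9514 W/m²/K.
ΔT = −F/λ = −11.2/(-0.9514) = 11.8 K.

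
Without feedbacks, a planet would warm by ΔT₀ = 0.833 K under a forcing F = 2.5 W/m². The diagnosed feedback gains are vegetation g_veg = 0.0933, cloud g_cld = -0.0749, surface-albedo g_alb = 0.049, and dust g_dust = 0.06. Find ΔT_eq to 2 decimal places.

Total gain g = 0.0933 − 0.0749 + 0.049 + 0.06 = 0.1274.
Amplification A = 1/(1 − 0.1274) = 1.146.
ΔT = 0.833 × 1.146 = 0.95 K.

0.95 K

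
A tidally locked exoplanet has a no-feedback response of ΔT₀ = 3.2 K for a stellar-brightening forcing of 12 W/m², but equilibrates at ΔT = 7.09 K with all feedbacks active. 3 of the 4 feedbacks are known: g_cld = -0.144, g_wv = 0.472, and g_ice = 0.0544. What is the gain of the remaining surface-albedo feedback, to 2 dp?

Amplification A = ΔT/ΔT₀ = 7.09/3.2 = 2.216.
Total gain g = 1 − 1/A = 1 − 1/2.216 = 0.5487.
Known gains sum to -0.144 + 0.472 + 0.0544 = 0.3824.
g_alb = 0.5487 − 0.3824 = 0.17.

0.17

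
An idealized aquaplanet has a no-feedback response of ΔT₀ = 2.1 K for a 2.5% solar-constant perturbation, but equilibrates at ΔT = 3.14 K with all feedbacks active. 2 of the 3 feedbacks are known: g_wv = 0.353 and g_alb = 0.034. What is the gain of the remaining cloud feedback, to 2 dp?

Amplification A = ΔT/ΔT₀ = 3.14/2.1 = 1.495.
Total gain g = 1 − 1/A = 1 − 1/1.495 = 0.3311.
Known gains sum to 0.353 + 0.034 = 0.387.
g_cld = 0.3311 − 0.387 = -0.06.

-0.06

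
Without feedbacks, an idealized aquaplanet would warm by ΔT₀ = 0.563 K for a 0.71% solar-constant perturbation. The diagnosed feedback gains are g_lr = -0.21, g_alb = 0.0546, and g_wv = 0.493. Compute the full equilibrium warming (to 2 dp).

Total gain g = -0.21 + 0.0546 + 0.493 = 0.3376.
Amplification A = 1/(1 − 0.3376) = 1.51.
ΔT = 0.563 × 1.51 = 0.85 K.

0.85 K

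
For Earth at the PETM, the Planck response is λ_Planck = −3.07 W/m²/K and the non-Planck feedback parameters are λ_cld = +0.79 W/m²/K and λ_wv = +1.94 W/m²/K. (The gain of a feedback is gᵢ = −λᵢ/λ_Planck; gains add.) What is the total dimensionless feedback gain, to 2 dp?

Convert to gains: g_cld = 0.79/3.07 = 0.2573; g_wv = 1.94/3.07 = 0.6319.
Total gain g = 0.8892.

0.89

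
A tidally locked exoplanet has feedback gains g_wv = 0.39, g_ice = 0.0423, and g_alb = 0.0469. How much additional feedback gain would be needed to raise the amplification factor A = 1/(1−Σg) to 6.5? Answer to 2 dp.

Current total gain = 0.4792.
Target gain for A = 6.5: g* = 1 − 1/6.5 = 0.8462.
Additional gain needed = 0.8462 − 0.4792 = 0.37.

0.37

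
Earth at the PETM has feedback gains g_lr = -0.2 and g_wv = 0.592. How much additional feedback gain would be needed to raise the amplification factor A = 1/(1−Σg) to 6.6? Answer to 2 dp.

Current total gain = 0.392.
Target gain for A = 6.6: g* = 1 − 1/6.6 = 0.8485.
Additional gain needed = 0.8485 − 0.392 = 0.46.

0.46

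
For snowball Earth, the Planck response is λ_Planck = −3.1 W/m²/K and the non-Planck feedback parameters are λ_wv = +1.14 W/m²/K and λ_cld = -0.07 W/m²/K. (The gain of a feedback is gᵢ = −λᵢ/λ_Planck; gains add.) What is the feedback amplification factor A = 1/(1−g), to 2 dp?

Convert to gains: g_wv = 1.14/3.1 = 0.3677; g_cld = -0.07/3.1 = -0.02258.
Total gain g = 0.34512.
A = 1/(1 − 0.34512) = 1.53.

1.53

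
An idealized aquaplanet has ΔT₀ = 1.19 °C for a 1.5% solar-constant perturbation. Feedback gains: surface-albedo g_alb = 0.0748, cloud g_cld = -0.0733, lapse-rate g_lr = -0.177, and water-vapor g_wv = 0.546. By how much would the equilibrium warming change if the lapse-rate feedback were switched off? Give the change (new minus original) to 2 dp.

0.74 °C

Original: g = 0.3705, ΔT = 1.19/(1−0.3705) = 1.8904 °C.
Without lapse-rate: g' = 0.5475, ΔT' = 1.19/(1−0.5475) = 2.6298 °C.
Change = 2.6298 − 1.8904 = 0.74 °C.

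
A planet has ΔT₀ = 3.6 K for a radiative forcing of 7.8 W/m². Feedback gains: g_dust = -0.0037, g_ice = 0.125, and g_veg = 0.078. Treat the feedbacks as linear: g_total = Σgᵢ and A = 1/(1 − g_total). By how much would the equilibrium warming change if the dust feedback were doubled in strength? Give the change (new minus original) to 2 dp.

-0.02 K

Original: g = 0.1993, ΔT = 3.6/(1−0.1993) = 4.4961 K.
With doubled dust: g' = 0.1956, ΔT' = 3.6/(1−0.1956) = 4.4754 K.
Change = 4.4754 − 4.4961 = -0.02 K.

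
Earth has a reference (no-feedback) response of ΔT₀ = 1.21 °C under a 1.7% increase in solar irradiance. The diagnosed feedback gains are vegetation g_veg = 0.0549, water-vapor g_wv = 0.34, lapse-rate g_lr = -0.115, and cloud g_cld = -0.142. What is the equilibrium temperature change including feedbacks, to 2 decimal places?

Total gain g = 0.0549 + 0.34 − 0.115 − 0.142 = 0.1379.
Amplification A = 1/(1 − 0.1379) = 1.16.
ΔT = 1.21 × 1.16 = 1.40 °C.

1.40 °C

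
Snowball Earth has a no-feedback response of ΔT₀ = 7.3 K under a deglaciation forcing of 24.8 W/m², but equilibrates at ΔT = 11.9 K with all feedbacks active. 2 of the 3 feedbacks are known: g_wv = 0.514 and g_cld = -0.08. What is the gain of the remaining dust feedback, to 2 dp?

-0.05

Amplification A = ΔT/ΔT₀ = 11.9/7.3 = 1.63.
Total gain g = 1 − 1/A = 1 − 1/1.63 = 0.3865.
Known gains sum to 0.514 − 0.08 = 0.434.
g_dust = 0.3865 − 0.434 = -0.05.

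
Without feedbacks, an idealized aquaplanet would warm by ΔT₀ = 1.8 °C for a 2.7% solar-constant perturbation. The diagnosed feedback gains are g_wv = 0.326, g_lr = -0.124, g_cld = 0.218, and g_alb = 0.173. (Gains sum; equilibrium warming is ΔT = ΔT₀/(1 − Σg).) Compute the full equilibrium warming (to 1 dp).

Total gain g = 0.326 − 0.124 + 0.218 + 0.173 = 0.593.
Amplification A = 1/(1 − 0.593) = 2.457.
ΔT = 1.8 × 2.457 = 4.4 °C.

4.4 °C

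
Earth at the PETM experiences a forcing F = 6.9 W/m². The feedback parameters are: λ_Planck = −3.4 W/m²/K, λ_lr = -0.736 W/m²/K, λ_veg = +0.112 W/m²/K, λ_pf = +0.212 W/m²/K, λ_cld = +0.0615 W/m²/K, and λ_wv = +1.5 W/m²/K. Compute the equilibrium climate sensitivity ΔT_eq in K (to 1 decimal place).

Net feedback parameter λ = (−3.4) + (-0.736) + (+0.112) + (+0.212) + (+0.0615) + (+1.5) = -2.2505 W/m²/K.
ΔT = −F/λ = −6.9/(-2.2505) = 3.1 K.

3.1 K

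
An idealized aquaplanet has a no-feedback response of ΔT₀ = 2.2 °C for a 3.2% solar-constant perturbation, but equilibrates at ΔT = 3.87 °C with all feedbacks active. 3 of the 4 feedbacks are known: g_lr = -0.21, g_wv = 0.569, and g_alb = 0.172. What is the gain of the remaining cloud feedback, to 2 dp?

Amplification A = ΔT/ΔT₀ = 3.87/2.2 = 1.759.
Total gain g = 1 − 1/A = 1 − 1/1.759 = 0.4315.
Known gains sum to -0.21 + 0.569 + 0.172 = 0.531.
g_cld = 0.4315 − 0.531 = -0.10.

-0.10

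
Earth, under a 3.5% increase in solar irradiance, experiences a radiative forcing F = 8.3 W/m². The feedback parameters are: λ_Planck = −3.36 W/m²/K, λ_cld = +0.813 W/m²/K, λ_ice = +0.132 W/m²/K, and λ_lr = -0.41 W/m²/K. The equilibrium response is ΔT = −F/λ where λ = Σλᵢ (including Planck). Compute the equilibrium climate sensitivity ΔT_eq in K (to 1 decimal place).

2.9 K

Net feedback parameter λ = (−3.36) + (+0.813) + (+0.132) + (-0.41) = -2.825 W/m²/K.
ΔT = −F/λ = −8.3/(-2.825) = 2.9 K.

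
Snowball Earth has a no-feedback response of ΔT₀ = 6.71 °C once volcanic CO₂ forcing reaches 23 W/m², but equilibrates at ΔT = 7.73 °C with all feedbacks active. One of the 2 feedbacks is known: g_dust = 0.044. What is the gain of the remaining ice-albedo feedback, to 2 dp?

0.09

Amplification A = ΔT/ΔT₀ = 7.73/6.71 = 1.152.
Total gain g = 1 − 1/A = 1 − 1/1.152 = 0.1319.
The known gain is 0.044.
g_ice = 0.1319 − 0.044 = 0.09.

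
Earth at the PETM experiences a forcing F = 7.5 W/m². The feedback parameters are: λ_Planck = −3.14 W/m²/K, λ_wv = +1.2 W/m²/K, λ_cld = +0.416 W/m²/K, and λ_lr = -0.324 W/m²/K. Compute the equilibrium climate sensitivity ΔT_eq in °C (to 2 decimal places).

Net feedback parameter λ = (−3.14) + (+1.2) + (+0.416) + (-0.324) = -1.848 W/m²/K.
ΔT = −F/λ = −7.5/(-1.848) = 4.06 °C.

4.06 °C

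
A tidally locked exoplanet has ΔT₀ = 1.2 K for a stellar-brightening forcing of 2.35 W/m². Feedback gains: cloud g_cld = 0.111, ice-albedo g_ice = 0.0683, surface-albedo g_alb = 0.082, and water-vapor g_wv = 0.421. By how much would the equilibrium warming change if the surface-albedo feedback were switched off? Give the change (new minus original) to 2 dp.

Original: g = 0.6823, ΔT = 1.2/(1−0.6823) = 3.7771 K.
Without surface-albedo: g' = 0.6003, ΔT' = 1.2/(1−0.6003) = 3.0023 K.
Change = 3.0023 − 3.7771 = -0.77 K.

-0.77 K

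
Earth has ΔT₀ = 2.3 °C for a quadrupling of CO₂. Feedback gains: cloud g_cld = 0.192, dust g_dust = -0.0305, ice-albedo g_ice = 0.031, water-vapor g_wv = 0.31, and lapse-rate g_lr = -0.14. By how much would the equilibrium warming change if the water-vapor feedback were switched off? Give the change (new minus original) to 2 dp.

-1.18 °C

Original: g = 0.3625, ΔT = 2.3/(1−0.3625) = 3.6078 °C.
Without water-vapor: g' = 0.0525, ΔT' = 2.3/(1−0.0525) = 2.4274 °C.
Change = 2.4274 − 3.6078 = -1.18 °C.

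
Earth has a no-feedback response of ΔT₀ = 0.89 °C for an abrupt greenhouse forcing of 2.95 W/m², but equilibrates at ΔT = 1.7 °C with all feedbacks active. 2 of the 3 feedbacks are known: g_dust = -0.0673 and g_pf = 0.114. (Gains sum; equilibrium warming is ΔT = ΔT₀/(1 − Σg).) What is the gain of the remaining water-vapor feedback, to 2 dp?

Amplification A = ΔT/ΔT₀ = 1.7/0.89 = 1.91.
Total gain g = 1 − 1/A = 1 − 1/1.91 = 0.4764.
Known gains sum to -0.0673 + 0.114 = 0.0467.
g_wv = 0.4764 − 0.0467 = 0.43.

0.43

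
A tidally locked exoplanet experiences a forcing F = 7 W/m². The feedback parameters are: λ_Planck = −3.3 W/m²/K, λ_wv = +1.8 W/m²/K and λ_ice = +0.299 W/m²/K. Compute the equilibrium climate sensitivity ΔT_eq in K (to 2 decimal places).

5.83 K

Net feedback parameter λ = (−3.3) + (+1.8) + (+0.299) = -1.201 W/m²/K.
ΔT = −F/λ = −7/(-1.201) = 5.83 K.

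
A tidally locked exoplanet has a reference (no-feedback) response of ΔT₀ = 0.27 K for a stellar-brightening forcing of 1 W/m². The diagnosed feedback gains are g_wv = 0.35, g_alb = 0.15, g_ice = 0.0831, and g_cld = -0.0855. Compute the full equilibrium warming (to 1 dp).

Total gain g = 0.35 + 0.15 + 0.0831 − 0.0855 = 0.4976.
Amplification A = 1/(1 − 0.4976) = 1.99.
ΔT = 0.27 × 1.99 = 0.5 K.

0.5 K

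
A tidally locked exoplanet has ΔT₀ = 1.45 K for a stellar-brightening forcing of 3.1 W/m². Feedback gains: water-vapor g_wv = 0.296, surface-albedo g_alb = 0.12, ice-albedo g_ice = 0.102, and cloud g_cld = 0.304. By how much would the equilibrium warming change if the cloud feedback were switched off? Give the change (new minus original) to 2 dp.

Original: g = 0.822, ΔT = 1.45/(1−0.822) = 8.1461 K.
Without cloud: g' = 0.518, ΔT' = 1.45/(1−0.518) = 3.0083 K.
Change = 3.0083 − 8.1461 = -5.14 K.

-5.14 K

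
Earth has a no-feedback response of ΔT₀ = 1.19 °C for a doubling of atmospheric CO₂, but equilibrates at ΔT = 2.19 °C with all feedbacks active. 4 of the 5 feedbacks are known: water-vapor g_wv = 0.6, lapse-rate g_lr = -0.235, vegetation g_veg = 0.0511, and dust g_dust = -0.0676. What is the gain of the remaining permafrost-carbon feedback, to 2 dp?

0.11

Amplification A = ΔT/ΔT₀ = 2.19/1.19 = 1.84.
Total gain g = 1 − 1/A = 1 − 1/1.84 = 0.4565.
Known gains sum to 0.6 − 0.235 + 0.0511 − 0.0676 = 0.3485.
g_pf = 0.4565 − 0.3485 = 0.11.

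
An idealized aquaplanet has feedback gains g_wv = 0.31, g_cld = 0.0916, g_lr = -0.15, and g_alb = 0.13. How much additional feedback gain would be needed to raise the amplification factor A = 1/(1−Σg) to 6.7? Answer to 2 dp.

Current total gain = 0.3816.
Target gain for A = 6.7: g* = 1 − 1/6.7 = 0.8507.
Additional gain needed = 0.8507 − 0.3816 = 0.47.

0.47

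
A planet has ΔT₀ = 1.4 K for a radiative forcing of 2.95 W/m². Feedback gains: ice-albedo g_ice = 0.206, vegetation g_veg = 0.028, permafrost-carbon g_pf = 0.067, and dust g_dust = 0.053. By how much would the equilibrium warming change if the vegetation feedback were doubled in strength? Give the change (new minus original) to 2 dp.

Original: g = 0.354, ΔT = 1.4/(1−0.354) = 2.1672 K.
With doubled vegetation: g' = 0.382, ΔT' = 1.4/(1−0.382) = 2.2654 K.
Change = 2.2654 − 2.1672 = 0.10 K.

0.10 K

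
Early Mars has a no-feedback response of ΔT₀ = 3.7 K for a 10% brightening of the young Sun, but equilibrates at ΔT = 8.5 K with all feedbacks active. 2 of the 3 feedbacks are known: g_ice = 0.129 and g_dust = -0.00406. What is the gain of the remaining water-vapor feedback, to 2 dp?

Amplification A = ΔT/ΔT₀ = 8.5/3.7 = 2.297.
Total gain g = 1 − 1/A = 1 − 1/2.297 = 0.5646.
Known gains sum to 0.129 − 0.00406 = 0.12494.
g_wv = 0.5646 − 0.12494 = 0.44.

0.44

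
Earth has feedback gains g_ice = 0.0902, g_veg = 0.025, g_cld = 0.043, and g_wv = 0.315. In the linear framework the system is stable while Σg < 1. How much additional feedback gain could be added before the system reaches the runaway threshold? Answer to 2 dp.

0.53

Current total gain = 0.0902 + 0.025 + 0.043 + 0.315 = 0.4732.
Margin to runaway = 1 − 0.4732 = 0.53.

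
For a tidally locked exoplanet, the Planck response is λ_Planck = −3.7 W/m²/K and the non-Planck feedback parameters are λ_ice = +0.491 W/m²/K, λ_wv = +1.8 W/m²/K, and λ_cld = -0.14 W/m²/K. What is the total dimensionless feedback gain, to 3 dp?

Convert to gains: g_ice = 0.491/3.7 = 0.1327; g_wv = 1.8/3.7 = 0.4865; g_cld = -0.14/3.7 = -0.03784.
Total gain g = 0.58136.

0.581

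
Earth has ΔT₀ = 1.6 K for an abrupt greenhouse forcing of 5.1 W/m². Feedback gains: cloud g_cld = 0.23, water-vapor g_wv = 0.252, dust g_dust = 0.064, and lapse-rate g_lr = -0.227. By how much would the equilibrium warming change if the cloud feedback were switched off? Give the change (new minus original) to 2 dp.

Original: g = 0.319, ΔT = 1.6/(1−0.319) = 2.3495 K.
Without cloud: g' = 0.089, ΔT' = 1.6/(1−0.089) = 1.7563 K.
Change = 1.7563 − 2.3495 = -0.59 K.

-0.59 K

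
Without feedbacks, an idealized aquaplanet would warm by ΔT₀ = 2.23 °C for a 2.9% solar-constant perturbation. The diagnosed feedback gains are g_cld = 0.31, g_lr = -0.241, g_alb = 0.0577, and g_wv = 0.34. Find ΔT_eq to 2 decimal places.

4.18 °C

Total gain g = 0.31 − 0.241 + 0.0577 + 0.34 = 0.4667.
Amplification A = 1/(1 − 0.4667) = 1.875.
ΔT = 2.23 × 1.875 = 4.18 °C.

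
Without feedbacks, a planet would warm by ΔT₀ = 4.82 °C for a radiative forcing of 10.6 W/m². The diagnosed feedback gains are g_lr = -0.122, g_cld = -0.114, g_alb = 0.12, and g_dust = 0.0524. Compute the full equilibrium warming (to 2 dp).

Total gain g = -0.122 − 0.114 + 0.12 + 0.0524 = -0.0636.
Amplification A = 1/(1 + 0.0636) = 0.9402.
ΔT = 4.82 × 0.9402 = 4.53 °C.

4.53 °C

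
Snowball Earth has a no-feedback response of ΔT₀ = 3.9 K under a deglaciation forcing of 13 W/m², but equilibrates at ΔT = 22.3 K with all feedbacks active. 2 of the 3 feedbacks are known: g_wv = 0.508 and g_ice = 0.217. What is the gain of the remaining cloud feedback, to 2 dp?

Amplification A = ΔT/ΔT₀ = 22.3/3.9 = 5.718.
Total gain g = 1 − 1/A = 1 − 1/5.718 = 0.8251.
Known gains sum to 0.508 + 0.217 = 0.725.
g_cld = 0.8251 − 0.725 = 0.10.

0.10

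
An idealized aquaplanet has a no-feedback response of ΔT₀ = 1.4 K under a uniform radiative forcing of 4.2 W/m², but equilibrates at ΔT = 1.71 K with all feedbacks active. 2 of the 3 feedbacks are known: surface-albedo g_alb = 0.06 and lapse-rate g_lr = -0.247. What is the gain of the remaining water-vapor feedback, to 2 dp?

Amplification A = ΔT/ΔT₀ = 1.71/1.4 = 1.221.
Total gain g = 1 − 1/A = 1 − 1/1.221 = 0.181.
Known gains sum to 0.06 − 0.247 = -0.187.
g_wv = 0.181 + 0.187 = 0.37.

0.37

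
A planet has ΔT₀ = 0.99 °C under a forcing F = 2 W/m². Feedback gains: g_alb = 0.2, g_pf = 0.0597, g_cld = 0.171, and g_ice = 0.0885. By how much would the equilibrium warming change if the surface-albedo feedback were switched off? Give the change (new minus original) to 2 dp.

Original: g = 0.5192, ΔT = 0.99/(1−0.5192) = 2.0591 °C.
Without surface-albedo: g' = 0.3192, ΔT' = 0.99/(1−0.3192) = 1.4542 °C.
Change = 1.4542 − 2.0591 = -0.60 °C.

-0.60 °C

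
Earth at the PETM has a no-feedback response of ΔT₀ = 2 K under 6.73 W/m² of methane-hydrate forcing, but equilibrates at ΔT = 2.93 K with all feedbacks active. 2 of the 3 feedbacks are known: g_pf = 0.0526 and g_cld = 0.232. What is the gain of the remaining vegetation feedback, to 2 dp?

0.03

Amplification A = ΔT/ΔT₀ = 2.93/2 = 1.465.
Total gain g = 1 − 1/A = 1 − 1/1.465 = 0.3174.
Known gains sum to 0.0526 + 0.232 = 0.2846.
g_veg = 0.3174 − 0.2846 = 0.03.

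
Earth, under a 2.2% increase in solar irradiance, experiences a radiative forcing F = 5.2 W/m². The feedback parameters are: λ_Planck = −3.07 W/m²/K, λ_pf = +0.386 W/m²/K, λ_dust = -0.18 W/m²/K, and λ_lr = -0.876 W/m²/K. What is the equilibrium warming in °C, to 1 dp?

1.4 °C

Net feedback parameter λ = (−3.07) + (+0.386) + (-0.18) + (-0.876) = -3.74 W/m²/K.
ΔT = −F/λ = −5.2/(-3.74) = 1.4 °C.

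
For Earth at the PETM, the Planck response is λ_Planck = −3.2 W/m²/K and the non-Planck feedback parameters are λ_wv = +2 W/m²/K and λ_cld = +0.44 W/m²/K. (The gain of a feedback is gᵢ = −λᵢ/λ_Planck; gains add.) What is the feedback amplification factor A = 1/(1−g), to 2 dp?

Convert to gains: g_wv = 2/3.2 = 0.625; g_cld = 0.44/3.2 = 0.1375.
Total gain g = 0.7625.
A = 1/(1 − 0.7625) = 4.21.

4.21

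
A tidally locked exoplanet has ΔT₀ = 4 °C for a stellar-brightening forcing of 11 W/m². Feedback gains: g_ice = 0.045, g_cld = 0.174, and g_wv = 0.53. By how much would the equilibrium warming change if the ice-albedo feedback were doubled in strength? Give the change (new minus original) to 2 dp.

3.48 °C

Original: g = 0.749, ΔT = 4/(1−0.749) = 15.9363 °C.
With doubled ice-albedo: g' = 0.794, ΔT' = 4/(1−0.794) = 19.4175 °C.
Change = 19.4175 − 15.9363 = 3.48 °C.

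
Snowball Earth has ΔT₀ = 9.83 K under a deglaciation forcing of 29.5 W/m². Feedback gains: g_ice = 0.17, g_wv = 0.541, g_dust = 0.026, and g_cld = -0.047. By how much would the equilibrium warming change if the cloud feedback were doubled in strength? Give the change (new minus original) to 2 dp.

Original: g = 0.69, ΔT = 9.83/(1−0.69) = 31.7097 K.
With doubled cloud: g' = 0.643, ΔT' = 9.83/(1−0.643) = 27.5350 K.
Change = 27.5350 − 31.7097 = -4.17 K.

-4.17 K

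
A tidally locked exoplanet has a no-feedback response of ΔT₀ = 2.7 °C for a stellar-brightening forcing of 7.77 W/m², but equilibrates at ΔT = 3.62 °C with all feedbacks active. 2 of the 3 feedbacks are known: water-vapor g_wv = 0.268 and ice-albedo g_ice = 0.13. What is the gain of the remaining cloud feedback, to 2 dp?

Amplification A = ΔT/ΔT₀ = 3.62/2.7 = 1.341.
Total gain g = 1 − 1/A = 1 − 1/1.341 = 0.2543.
Known gains sum to 0.268 + 0.13 = 0.398.
g_cld = 0.2543 − 0.398 = -0.14.

-0.14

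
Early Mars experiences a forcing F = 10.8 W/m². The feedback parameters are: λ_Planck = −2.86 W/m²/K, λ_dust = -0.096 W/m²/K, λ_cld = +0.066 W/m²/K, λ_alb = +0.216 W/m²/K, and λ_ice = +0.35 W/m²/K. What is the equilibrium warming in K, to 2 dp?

4.65 K

Net feedback parameter λ = (−2.86) + (-0.096) + (+0.066) + (+0.216) + (+0.35) = -2.324 W/m²/K.
ΔT = −F/λ = −10.8/(-2.324) = 4.65 K.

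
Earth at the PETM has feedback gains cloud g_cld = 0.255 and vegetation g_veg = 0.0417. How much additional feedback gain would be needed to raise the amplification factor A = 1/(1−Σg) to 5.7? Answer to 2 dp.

0.53

Current total gain = 0.2967.
Target gain for A = 5.7: g* = 1 − 1/5.7 = 0.8246.
Additional gain needed = 0.8246 − 0.2967 = 0.53.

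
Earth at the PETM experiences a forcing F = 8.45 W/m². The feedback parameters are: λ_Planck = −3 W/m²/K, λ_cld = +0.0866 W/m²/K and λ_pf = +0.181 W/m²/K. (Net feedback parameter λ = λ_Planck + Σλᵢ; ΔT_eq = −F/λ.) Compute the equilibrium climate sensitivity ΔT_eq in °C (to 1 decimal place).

3.1 °C

Net feedback parameter λ = (−3) + (+0.0866) + (+0.181) = -2.7324 W/m²/K.
ΔT = −F/λ = −8.45/(-2.7324) = 3.1 °C.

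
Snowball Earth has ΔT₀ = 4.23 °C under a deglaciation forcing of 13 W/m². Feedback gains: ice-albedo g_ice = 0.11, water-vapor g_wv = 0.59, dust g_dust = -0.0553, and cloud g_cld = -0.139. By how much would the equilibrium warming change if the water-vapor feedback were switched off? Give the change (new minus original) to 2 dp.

Original: g = 0.5057, ΔT = 4.23/(1−0.5057) = 8.5576 °C.
Without water-vapor: g' = -0.0843, ΔT' = 4.23/(1+0.0843) = 3.9011 °C.
Change = 3.9011 − 8.5576 = -4.66 °C.

-4.66 °C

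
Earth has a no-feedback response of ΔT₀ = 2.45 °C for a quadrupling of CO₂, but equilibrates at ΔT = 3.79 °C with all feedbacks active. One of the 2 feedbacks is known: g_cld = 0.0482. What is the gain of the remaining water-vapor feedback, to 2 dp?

Amplification A = ΔT/ΔT₀ = 3.79/2.45 = 1.547.
Total gain g = 1 − 1/A = 1 − 1/1.547 = 0.3536.
The known gain is 0.0482.
g_wv = 0.3536 − 0.0482 = 0.31.

0.31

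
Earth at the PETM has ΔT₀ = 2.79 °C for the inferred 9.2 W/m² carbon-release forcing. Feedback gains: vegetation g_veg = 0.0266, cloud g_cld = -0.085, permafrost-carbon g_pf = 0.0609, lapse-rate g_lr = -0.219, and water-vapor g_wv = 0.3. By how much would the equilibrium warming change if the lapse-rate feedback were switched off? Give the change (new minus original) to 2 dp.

Original: g = 0.0835, ΔT = 2.79/(1−0.0835) = 3.0442 °C.
Without lapse-rate: g' = 0.3025, ΔT' = 2.79/(1−0.3025) = 4.0000 °C.
Change = 4.0000 − 3.0442 = 0.96 °C.

0.96 °C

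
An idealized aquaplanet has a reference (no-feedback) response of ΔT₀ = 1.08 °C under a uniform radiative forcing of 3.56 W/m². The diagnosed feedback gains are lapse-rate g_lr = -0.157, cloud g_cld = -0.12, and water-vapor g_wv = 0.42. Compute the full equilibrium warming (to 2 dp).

1.26 °C

Total gain g = -0.157 − 0.12 + 0.42 = 0.143.
Amplification A = 1/(1 − 0.143) = 1.167.
ΔT = 1.08 × 1.167 = 1.26 °C.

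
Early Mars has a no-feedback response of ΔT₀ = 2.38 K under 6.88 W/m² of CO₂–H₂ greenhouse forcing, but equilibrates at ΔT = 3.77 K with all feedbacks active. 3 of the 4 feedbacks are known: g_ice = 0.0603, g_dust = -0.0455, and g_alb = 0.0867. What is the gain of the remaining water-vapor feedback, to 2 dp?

0.27

Amplification A = ΔT/ΔT₀ = 3.77/2.38 = 1.584.
Total gain g = 1 − 1/A = 1 − 1/1.584 = 0.3687.
Known gains sum to 0.0603 − 0.0455 + 0.0867 = 0.1015.
g_wv = 0.3687 − 0.1015 = 0.27.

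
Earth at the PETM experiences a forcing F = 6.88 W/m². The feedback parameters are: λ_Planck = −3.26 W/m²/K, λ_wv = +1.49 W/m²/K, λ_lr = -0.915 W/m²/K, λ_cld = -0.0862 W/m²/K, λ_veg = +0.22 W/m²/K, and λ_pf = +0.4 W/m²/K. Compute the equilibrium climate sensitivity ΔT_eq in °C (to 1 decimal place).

Net feedback parameter λ = (−3.26) + (+1.49) + (-0.915) + (-0.0862) + (+0.22) + (+0.4) = -2.1512 W/m²/K.
ΔT = −F/λ = −6.88/(-2.1512) = 3.2 °C.

3.2 °C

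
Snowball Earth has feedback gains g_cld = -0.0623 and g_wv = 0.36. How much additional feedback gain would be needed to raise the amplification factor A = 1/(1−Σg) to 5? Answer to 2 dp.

Current total gain = 0.2977.
Target gain for A = 5: g* = 1 − 1/5 = 0.8.
Additional gain needed = 0.8 − 0.2977 = 0.50.

0.50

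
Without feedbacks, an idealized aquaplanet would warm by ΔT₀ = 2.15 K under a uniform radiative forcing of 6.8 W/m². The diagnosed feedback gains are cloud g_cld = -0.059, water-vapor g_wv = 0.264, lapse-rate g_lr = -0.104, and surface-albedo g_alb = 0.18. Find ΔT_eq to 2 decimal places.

2.99 K

Total gain g = -0.059 + 0.264 − 0.104 + 0.18 = 0.281.
Amplification A = 1/(1 − 0.281) = 1.391.
ΔT = 2.15 × 1.391 = 2.99 K.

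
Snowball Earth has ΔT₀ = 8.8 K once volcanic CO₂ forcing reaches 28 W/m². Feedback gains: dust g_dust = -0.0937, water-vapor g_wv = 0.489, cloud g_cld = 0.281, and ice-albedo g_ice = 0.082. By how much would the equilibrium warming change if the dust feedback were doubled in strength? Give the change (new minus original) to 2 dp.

-10.17 K

Original: g = 0.7583, ΔT = 8.8/(1−0.7583) = 36.4088 K.
With doubled dust: g' = 0.6646, ΔT' = 8.8/(1−0.6646) = 26.2373 K.
Change = 26.2373 − 36.4088 = -10.17 K.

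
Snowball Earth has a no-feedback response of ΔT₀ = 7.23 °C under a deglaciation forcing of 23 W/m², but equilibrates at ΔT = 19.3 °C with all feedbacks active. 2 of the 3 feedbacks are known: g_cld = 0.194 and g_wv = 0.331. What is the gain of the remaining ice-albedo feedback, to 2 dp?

0.10

Amplification A = ΔT/ΔT₀ = 19.3/7.23 = 2.669.
Total gain g = 1 − 1/A = 1 − 1/2.669 = 0.6253.
Known gains sum to 0.194 + 0.331 = 0.525.
g_ice = 0.6253 − 0.525 = 0.10.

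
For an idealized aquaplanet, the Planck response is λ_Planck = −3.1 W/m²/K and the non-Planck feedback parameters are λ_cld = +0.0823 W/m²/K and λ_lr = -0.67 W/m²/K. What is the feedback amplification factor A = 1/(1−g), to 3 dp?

0.841

Convert to gains: g_cld = 0.0823/3.1 = 0.02655; g_lr = -0.67/3.1 = -0.2161.
Total gain g = -0.18955.
A = 1/(1 + 0.18955) = 0.841.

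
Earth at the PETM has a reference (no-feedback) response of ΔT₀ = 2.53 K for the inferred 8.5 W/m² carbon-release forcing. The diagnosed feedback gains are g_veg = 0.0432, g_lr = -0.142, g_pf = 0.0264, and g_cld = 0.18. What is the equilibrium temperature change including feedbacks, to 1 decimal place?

2.8 K

Total gain g = 0.0432 − 0.142 + 0.0264 + 0.18 = 0.1076.
Amplification A = 1/(1 − 0.1076) = 1.121.
ΔT = 2.53 × 1.121 = 2.8 K.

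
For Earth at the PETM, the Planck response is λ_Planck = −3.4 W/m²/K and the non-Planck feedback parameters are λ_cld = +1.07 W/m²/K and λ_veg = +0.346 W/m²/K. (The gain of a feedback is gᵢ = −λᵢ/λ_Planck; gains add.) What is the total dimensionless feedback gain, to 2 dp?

Convert to gains: g_cld = 1.07/3.4 = 0.3147; g_veg = 0.346/3.4 = 0.1018.
Total gain g = 0.4165.

0.42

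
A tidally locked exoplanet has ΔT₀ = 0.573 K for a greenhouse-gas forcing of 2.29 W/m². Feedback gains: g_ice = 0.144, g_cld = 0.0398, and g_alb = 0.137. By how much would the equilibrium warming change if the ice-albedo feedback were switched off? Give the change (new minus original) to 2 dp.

-0.15 K

Original: g = 0.3208, ΔT = 0.573/(1−0.3208) = 0.8436 K.
Without ice-albedo: g' = 0.1768, ΔT' = 0.573/(1−0.1768) = 0.6961 K.
Change = 0.6961 − 0.8436 = -0.15 K.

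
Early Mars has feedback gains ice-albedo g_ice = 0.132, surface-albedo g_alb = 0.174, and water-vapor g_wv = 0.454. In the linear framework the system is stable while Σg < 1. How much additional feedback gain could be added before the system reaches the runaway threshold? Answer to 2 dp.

0.24

Current total gain = 0.132 + 0.174 + 0.454 = 0.76.
Margin to runaway = 1 − 0.76 = 0.24.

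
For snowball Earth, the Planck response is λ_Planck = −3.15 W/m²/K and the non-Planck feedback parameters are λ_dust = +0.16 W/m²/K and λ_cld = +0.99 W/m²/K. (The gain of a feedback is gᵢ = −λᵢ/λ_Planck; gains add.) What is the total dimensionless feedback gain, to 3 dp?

Convert to gains: g_dust = 0.16/3.15 = 0.05079; g_cld = 0.99/3.15 = 0.3143.
Total gain g = 0.36509.

0.365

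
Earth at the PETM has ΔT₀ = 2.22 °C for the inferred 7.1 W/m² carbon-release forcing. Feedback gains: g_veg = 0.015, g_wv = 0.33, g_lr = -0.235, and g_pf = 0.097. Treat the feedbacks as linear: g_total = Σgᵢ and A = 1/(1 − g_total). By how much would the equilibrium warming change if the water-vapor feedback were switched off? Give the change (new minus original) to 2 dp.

-0.82 °C

Original: g = 0.207, ΔT = 2.22/(1−0.207) = 2.7995 °C.
Without water-vapor: g' = -0.123, ΔT' = 2.22/(1+0.123) = 1.9768 °C.
Change = 1.9768 − 2.7995 = -0.82 °C.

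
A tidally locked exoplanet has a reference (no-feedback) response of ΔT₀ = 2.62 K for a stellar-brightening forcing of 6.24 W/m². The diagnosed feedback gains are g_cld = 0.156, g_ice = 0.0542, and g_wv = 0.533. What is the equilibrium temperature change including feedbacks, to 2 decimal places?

Total gain g = 0.156 + 0.0542 + 0.533 = 0.7432.
Amplification A = 1/(1 − 0.7432) = 3.894.
ΔT = 2.62 × 3.894 = 10.20 K.

10.20 K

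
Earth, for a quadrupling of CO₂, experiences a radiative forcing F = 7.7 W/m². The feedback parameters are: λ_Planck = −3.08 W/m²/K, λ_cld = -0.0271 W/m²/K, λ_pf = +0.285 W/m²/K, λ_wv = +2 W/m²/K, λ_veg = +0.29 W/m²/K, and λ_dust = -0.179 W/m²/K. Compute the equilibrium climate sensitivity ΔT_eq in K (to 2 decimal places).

10.83 K

Net feedback parameter λ = (−3.08) + (-0.0271) + (+0.285) + (+2) + (+0.29) + (-0.179) = -0.7111 W/m²/K.
ΔT = −F/λ = −7.7/(-0.7111) = 10.83 K.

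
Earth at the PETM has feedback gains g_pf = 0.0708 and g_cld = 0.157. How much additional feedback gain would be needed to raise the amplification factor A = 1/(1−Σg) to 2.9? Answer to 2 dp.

0.43

Current total gain = 0.2278.
Target gain for A = 2.9: g* = 1 − 1/2.9 = 0.6552.
Additional gain needed = 0.6552 − 0.2278 = 0.43.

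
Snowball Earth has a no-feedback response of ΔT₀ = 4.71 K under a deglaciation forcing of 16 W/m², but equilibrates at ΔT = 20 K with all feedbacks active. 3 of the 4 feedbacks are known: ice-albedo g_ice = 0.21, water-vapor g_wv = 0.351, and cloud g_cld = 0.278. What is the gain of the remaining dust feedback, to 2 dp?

-0.07

Amplification A = ΔT/ΔT₀ = 20/4.71 = 4.246.
Total gain g = 1 − 1/A = 1 − 1/4.246 = 0.7645.
Known gains sum to 0.21 + 0.351 + 0.278 = 0.839.
g_dust = 0.7645 − 0.839 = -0.07.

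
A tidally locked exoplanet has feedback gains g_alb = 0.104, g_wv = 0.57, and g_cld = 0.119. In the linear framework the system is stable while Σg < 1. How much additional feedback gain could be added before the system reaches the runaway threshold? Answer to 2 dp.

0.21

Current total gain = 0.104 + 0.57 + 0.119 = 0.793.
Margin to runaway = 1 − 0.793 = 0.21.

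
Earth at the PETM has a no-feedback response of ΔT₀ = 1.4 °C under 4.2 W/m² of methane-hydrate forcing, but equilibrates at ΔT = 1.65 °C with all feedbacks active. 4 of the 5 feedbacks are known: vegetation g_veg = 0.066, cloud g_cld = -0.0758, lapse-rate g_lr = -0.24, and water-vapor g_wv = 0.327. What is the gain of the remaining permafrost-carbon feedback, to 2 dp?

Amplification A = ΔT/ΔT₀ = 1.65/1.4 = 1.179.
Total gain g = 1 − 1/A = 1 − 1/1.179 = 0.1518.
Known gains sum to 0.066 − 0.0758 − 0.24 + 0.327 = 0.0772.
g_pf = 0.1518 − 0.0772 = 0.07.

0.07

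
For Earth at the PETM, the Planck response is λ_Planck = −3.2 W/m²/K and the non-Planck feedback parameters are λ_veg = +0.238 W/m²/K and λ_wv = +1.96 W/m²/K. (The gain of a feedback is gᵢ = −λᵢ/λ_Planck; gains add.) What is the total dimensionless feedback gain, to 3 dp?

Convert to gains: g_veg = 0.238/3.2 = 0.07437; g_wv = 1.96/3.2 = 0.6125.
Total gain g = 0.68687.

0.687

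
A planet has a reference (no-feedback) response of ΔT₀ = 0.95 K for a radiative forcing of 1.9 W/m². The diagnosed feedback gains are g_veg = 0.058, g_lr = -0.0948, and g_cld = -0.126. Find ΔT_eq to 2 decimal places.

0.82 K

Total gain g = 0.058 − 0.0948 − 0.126 = -0.1628.
Amplification A = 1/(1 + 0.1628) = 0.86.
ΔT = 0.95 × 0.86 = 0.82 K.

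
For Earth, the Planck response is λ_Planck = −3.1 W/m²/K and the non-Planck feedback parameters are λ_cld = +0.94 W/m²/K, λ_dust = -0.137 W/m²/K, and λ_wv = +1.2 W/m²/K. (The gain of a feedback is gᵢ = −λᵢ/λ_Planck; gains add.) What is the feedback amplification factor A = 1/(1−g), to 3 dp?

Convert to gains: g_cld = 0.94/3.1 = 0.3032; g_dust = -0.137/3.1 = -0.04419; g_wv = 1.2/3.1 = 0.3871.
Total gain g = 0.64611.
A = 1/(1 − 0.64611) = 2.826.

2.826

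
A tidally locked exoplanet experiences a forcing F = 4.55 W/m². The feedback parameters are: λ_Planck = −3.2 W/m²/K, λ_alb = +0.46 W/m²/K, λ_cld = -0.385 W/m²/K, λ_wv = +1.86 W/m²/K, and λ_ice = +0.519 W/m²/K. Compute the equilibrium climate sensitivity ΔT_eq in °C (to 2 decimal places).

6.10 °C

Net feedback parameter λ = (−3.2) + (+0.46) + (-0.385) + (+1.86) + (+0.519) = -0.746 W/m²/K.
ΔT = −F/λ = −4.55/(-0.746) = 6.10 °C.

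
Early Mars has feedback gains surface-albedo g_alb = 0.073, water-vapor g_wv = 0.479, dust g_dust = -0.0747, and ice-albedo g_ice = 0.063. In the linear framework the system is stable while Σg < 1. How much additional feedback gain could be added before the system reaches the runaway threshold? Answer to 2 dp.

0.46

Current total gain = 0.073 + 0.479 − 0.0747 + 0.063 = 0.5403.
Margin to runaway = 1 − 0.5403 = 0.46.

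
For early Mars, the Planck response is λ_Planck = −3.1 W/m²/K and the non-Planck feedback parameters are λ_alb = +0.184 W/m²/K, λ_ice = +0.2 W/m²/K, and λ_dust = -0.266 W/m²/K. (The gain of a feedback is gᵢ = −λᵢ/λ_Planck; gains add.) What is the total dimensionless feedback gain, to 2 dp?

Convert to gains: g_alb = 0.184/3.1 = 0.05935; g_ice = 0.2/3.1 = 0.06452; g_dust = -0.266/3.1 = -0.08581.
Total gain g = 0.03806.

0.04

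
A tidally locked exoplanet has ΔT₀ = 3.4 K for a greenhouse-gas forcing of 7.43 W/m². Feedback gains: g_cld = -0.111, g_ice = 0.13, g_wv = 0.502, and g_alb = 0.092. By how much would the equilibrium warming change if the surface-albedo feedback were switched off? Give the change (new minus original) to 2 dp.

Original: g = 0.613, ΔT = 3.4/(1−0.613) = 8.7855 K.
Without surface-albedo: g' = 0.521, ΔT' = 3.4/(1−0.521) = 7.0981 K.
Change = 7.0981 − 8.7855 = -1.69 K.

-1.69 K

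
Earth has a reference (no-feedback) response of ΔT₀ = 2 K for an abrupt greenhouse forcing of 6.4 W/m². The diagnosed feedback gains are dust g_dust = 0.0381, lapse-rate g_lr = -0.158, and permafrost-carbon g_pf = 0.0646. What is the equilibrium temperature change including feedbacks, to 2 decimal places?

Total gain g = 0.0381 − 0.158 + 0.0646 = -0.0553.
Amplification A = 1/(1 + 0.0553) = 0.9476.
ΔT = 2 × 0.9476 = 1.90 K.

1.90 K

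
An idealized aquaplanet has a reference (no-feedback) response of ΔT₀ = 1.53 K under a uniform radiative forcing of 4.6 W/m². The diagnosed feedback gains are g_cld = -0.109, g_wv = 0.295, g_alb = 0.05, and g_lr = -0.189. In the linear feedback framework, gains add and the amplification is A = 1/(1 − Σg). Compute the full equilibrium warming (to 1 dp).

1.6 K

Total gain g = -0.109 + 0.295 + 0.05 − 0.189 = 0.047.
Amplification A = 1/(1 − 0.047) = 1.049.
ΔT = 1.53 × 1.049 = 1.6 K.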